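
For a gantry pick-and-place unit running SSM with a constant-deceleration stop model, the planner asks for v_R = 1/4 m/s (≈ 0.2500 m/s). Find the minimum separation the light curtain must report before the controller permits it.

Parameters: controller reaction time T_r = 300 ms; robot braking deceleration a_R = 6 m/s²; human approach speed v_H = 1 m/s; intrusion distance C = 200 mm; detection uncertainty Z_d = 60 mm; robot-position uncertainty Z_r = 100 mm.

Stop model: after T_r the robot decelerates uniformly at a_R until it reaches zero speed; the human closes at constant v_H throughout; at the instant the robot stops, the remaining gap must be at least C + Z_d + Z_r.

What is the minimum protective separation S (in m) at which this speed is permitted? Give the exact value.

S_min = 1251/1600 m = 0.7819 m

braking lasts T_s = (1/4)/6 = 0.0417 s
robot in T_r: 0.2500·0.3000 = 0.0750 m
robot covers 0.2500·0.0417 − ½·6.0000·0.0417² = 0.0052 m while stopping
human over T_r+T_s: 1.0000·(0.3000+0.0417) = 0.3417 m
C+Z_d+Z_r = 0.2000+0.0600+0.1000 = 0.3600 m
S_min ≈ 0.0750+0.0052+0.3417+0.3600  ⇒  S_min = 1251/1600 m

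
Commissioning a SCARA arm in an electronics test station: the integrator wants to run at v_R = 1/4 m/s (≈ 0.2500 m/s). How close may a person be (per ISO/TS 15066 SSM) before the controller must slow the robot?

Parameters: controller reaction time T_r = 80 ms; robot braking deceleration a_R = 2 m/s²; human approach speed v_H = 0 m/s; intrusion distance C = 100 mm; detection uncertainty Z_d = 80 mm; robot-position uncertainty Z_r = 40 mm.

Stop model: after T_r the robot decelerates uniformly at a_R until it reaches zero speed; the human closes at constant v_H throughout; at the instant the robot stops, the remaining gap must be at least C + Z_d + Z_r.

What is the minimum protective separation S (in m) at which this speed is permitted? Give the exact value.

T_s = v_R/a_R = (1/4)/2 = 0.1250 s
reaction-phase robot travel = 0.2500·0.0800 = 0.0200 m
robot covers 0.2500·0.1250 − ½·2.0000·0.1250² = 0.0156 m while stopping
human over T_r+T_s: 0.0000·(0.0800+0.1250) = 0.0000 m
C+Z_d+Z_r = 0.1000+0.0800+0.0400 = 0.2200 m
S_min ≈ 0.0200+0.0156+0.0000+0.2200  ⇒  S_min = 409/1600 m

S_min = 409/1600 m = 0.2556 m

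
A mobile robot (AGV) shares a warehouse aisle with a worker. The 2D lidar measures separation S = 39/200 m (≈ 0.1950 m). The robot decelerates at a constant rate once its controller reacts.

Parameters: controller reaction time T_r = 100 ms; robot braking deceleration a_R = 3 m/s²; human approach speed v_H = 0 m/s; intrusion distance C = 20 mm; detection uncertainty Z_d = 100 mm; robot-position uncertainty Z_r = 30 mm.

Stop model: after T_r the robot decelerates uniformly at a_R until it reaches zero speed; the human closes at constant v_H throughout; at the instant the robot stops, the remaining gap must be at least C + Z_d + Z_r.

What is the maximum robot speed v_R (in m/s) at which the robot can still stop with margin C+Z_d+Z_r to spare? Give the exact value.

v_R_max = 3/10 m/s = 0.3000 m/s

collect terms ⇒ (1/6)·v_R² + (1/10)·v_R + (-9/200) = 0
  disc = (1/10)² − 4·(1/6)·(-9/200) = 1/25 ; √disc = 1/5
  v_R = (−(1/10) + 1/5) / (2·(1/6)) = 3/10 m/s
check:
T_s = v_R/a_R = (3/10)/3 = 0.1000 s
robot in T_r: 0.3000·0.1000 = 0.0300 m
robot covers 0.3000·0.1000 − ½·3.0000·0.1000² = 0.0150 m while stopping
human closes 0.0000·0.2000 = 0.0000 m
residual clearance needed = 0.0200+0.1000+0.0300 = 0.1500 m
sum ≈ 0.0300+0.0150+0.0000+0.1500 ≈ 0.1950 m = S ✓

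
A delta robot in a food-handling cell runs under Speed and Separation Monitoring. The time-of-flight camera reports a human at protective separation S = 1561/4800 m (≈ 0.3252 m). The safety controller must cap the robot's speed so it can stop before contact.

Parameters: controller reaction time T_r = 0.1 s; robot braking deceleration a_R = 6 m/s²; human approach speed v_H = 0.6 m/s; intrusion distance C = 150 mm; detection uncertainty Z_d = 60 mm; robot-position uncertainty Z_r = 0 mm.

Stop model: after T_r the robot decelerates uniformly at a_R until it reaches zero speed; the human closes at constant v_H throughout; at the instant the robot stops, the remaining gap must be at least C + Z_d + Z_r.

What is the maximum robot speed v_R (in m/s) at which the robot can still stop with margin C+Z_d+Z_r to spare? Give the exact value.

quadratic (1/12)·v² + (1/5)·v + (-53/960) = 0
  disc = (1/5)² − 4·(1/12)·(-53/960) = 841/14400 ; √disc = 29/120
  v_R = (−(1/5) + 29/120) / (2·(1/12)) = 1/4 m/s
check:
T_s = v_R/a_R = (1/4)/6 = 0.0417 s
reaction-phase robot travel = 0.2500·0.1000 = 0.0250 m
braking distance = 0.2500²/(2·6.0000) = 0.0052 m
human closes 0.6000·0.1417 = 0.0850 m
margins: 0.1500+0.0600+0.0000 = 0.2100 m
sum ≈ 0.0250+0.0052+0.0850+0.2100 ≈ 0.3252 m = S ✓

v_R_max = 1/4 m/s = 0.2500 m/s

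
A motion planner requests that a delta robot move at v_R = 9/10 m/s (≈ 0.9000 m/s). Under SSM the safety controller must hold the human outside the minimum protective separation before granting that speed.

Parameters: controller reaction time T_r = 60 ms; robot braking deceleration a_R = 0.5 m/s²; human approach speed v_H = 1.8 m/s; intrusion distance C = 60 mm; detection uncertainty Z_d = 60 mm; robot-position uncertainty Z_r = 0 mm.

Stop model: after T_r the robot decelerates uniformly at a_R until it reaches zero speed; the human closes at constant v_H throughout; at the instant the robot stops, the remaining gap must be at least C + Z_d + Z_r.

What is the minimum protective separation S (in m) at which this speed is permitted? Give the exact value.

S_min = 1083/250 m = 4.3320 m

stop time T_s = (9/10)/(1/2) = 1.8000 s
robot in T_r: 0.9000·0.0600 = 0.0540 m
robot under decel: 0.9000²/(2·0.5000) = 0.8100 m
human closes 1.8000·1.8600 = 3.3480 m
C+Z_d+Z_r = 0.0600+0.0600+0.0000 = 0.1200 m
S_min ≈ 0.0540+0.8100+3.3480+0.1200  ⇒  S_min = 1083/250 m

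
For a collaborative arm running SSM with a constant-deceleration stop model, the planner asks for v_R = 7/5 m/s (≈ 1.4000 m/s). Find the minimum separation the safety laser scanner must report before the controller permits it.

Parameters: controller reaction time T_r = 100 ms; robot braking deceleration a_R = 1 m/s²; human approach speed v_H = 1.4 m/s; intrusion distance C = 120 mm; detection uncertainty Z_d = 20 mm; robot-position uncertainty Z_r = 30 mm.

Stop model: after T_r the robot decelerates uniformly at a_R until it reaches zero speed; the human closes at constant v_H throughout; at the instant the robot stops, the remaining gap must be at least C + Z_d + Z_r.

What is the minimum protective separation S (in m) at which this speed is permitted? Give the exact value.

T_s = v_R/a_R = (7/5)/1 = 1.4000 s
reaction-phase robot travel = 1.4000·0.1000 = 0.1400 m
braking distance = 1.4000²/(2·1.0000) = 0.9800 m
human over T_r+T_s: 1.4000·(0.1000+1.4000) = 2.1000 m
residual clearance needed = 0.1200+0.0200+0.0300 = 0.1700 m
S_min ≈ 0.1400+0.9800+2.1000+0.1700  ⇒  S_min = 339/100 m

S_min = 339/100 m = 3.3900 m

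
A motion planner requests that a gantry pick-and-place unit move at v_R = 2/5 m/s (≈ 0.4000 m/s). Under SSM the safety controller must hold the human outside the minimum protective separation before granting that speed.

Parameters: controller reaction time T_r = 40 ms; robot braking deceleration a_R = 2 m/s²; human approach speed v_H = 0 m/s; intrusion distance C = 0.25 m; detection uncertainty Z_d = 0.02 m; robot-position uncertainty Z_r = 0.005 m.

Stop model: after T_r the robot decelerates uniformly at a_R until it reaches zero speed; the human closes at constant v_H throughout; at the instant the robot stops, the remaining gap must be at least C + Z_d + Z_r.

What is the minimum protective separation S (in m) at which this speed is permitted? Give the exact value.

S_min = 331/1000 m = 0.3310 m

T_s = v_R/a_R = (2/5)/2 = 0.2000 s
robot covers v_R·T_r = 0.4000·0.0400 = 0.0160 m before braking
robot under decel: 0.4000²/(2·2.0000) = 0.0400 m
person approaches 0.0000·(0.0400+0.2000) = 0.0000 m
residual clearance needed = 0.2500+0.0200+0.0050 = 0.2750 m
S_min ≈ 0.0160+0.0400+0.0000+0.2750  ⇒  S_min = 331/1000 m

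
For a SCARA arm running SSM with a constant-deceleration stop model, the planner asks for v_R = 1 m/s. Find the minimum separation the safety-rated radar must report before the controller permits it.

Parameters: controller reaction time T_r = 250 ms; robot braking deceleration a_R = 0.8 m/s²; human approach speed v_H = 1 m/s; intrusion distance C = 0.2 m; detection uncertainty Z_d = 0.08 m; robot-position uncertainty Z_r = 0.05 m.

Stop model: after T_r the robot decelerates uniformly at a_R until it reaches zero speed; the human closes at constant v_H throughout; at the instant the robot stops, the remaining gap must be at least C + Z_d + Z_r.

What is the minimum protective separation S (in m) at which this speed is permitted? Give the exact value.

S_min = 541/200 m = 2.7050 m

stop time T_s = 1/(4/5) = 1.2500 s
robot in T_r: 1.0000·0.2500 = 0.2500 m
robot under decel: 1.0000²/(2·0.8000) = 0.6250 m
human closes 1.0000·1.5000 = 1.5000 m
margins: 0.2000+0.0800+0.0500 = 0.3300 m
S_min ≈ 0.2500+0.6250+1.5000+0.3300  ⇒  S_min = 541/200 m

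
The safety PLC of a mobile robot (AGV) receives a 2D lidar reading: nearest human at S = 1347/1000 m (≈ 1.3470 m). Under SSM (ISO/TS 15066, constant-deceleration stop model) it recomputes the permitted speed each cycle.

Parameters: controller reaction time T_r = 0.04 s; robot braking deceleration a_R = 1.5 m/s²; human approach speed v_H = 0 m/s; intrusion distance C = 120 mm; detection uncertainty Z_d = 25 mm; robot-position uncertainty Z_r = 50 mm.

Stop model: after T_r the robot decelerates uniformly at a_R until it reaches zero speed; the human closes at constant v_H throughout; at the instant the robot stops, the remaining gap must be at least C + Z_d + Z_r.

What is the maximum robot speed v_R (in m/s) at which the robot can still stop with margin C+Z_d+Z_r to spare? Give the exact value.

at the boundary: (1/3)·v² + (1/25)·v + (-144/125) = 0
  disc = (1/25)² − 4·(1/3)·(-144/125) = 961/625 ; √disc = 31/25
  v_R = (−(1/25) + 31/25) / (2·(1/3)) = 9/5 m/s
check:
braking lasts T_s = (9/5)/(3/2) = 1.2000 s
reaction-phase robot travel = 1.8000·0.0400 = 0.0720 m
robot under decel: 1.8000²/(2·1.5000) = 1.0800 m
person approaches 0.0000·(0.0400+1.2000) = 0.0000 m
C+Z_d+Z_r = 0.1200+0.0250+0.0500 = 0.1950 m
sum ≈ 0.0720+1.0800+0.0000+0.1950 ≈ 1.3470 m = S ✓

v_R_max = 9/5 m/s = 1.8000 m/s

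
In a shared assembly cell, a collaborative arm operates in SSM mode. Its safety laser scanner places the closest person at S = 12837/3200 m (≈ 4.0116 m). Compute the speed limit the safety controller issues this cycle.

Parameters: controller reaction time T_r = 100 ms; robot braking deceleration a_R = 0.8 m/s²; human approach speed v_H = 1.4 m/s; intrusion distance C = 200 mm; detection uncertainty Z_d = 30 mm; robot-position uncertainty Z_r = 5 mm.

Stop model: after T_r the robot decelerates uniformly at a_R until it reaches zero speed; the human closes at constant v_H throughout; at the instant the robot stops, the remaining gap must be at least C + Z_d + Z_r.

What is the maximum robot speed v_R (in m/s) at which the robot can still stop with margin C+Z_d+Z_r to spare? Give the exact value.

collect terms ⇒ (5/8)·v_R² + (37/20)·v_R + (-11637/3200) = 0
  disc = (37/20)² − 4·(5/8)·(-11637/3200) = 80089/6400 ; √disc = 283/80
  v_R = (−(37/20) + 283/80) / (2·(5/8)) = 27/20 m/s
check:
braking lasts T_s = (27/20)/(4/5) = 1.6875 s
robot in T_r: 1.3500·0.1000 = 0.1350 m
braking distance = 1.3500²/(2·0.8000) = 1.1391 m
human closes 1.4000·1.7875 = 2.5025 m
residual clearance needed = 0.2000+0.0300+0.0050 = 0.2350 m
sum ≈ 0.1350+1.1391+2.5025+0.2350 ≈ 4.0116 m = S ✓

v_R_max = 27/20 m/s = 1.3500 m/s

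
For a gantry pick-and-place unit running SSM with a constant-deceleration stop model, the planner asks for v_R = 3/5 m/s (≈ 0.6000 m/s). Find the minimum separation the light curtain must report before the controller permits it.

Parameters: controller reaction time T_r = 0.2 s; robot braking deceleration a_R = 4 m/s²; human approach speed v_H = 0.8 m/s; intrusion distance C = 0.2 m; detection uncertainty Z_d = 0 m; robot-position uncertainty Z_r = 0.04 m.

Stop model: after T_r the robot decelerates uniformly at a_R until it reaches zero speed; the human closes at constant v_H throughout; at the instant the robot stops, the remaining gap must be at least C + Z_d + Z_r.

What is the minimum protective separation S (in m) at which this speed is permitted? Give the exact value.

S_min = 137/200 m = 0.6850 m

braking lasts T_s = (3/5)/4 = 0.1500 s
robot in T_r: 0.6000·0.2000 = 0.1200 m
robot covers 0.6000·0.1500 − ½·4.0000·0.1500² = 0.0450 m while stopping
human over T_r+T_s: 0.8000·(0.2000+0.1500) = 0.2800 m
margins: 0.2000+0.0000+0.0400 = 0.2400 m
S_min ≈ 0.1200+0.0450+0.2800+0.2400  ⇒  S_min = 137/200 m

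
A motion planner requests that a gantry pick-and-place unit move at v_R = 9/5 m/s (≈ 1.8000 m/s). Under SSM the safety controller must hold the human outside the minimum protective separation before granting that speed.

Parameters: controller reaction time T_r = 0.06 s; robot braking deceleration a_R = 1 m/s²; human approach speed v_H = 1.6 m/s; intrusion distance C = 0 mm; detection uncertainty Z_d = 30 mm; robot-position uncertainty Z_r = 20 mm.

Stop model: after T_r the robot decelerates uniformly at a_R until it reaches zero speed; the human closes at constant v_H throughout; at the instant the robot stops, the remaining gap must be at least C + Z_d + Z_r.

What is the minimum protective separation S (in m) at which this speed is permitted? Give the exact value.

braking lasts T_s = (9/5)/1 = 1.8000 s
robot in T_r: 1.8000·0.0600 = 0.1080 m
braking distance = 1.8000²/(2·1.0000) = 1.6200 m
human over T_r+T_s: 1.6000·(0.0600+1.8000) = 2.9760 m
C+Z_d+Z_r = 0.0000+0.0300+0.0200 = 0.0500 m
S_min ≈ 0.1080+1.6200+2.9760+0.0500  ⇒  S_min = 2377/500 m

S_min = 2377/500 m = 4.7540 m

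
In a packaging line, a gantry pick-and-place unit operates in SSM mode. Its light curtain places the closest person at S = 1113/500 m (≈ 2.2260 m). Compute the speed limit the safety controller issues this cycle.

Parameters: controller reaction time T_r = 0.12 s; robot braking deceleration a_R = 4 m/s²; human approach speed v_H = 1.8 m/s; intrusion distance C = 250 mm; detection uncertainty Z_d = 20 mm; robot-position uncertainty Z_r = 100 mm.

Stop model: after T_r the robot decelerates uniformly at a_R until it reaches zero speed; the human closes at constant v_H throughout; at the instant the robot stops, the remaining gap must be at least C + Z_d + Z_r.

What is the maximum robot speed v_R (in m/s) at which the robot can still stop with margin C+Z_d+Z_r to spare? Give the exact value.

quadratic (1/8)·v² + (57/100)·v + (-41/25) = 0
  disc = (57/100)² − 4·(1/8)·(-41/25) = 11449/10000 ; √disc = 107/100
  v_R = (−(57/100) + 107/100) / (2·(1/8)) = 2 m/s
check:
braking lasts T_s = 2/4 = 0.5000 s
robot in T_r: 2.0000·0.1200 = 0.2400 m
robot covers 2.0000·0.5000 − ½·4.0000·0.5000² = 0.5000 m while stopping
human over T_r+T_s: 1.8000·(0.1200+0.5000) = 1.1160 m
margins: 0.2500+0.0200+0.1000 = 0.3700 m
sum ≈ 0.2400+0.5000+1.1160+0.3700 ≈ 2.2260 m = S ✓

v_R_max = 2 m/s = 2.0000 m/s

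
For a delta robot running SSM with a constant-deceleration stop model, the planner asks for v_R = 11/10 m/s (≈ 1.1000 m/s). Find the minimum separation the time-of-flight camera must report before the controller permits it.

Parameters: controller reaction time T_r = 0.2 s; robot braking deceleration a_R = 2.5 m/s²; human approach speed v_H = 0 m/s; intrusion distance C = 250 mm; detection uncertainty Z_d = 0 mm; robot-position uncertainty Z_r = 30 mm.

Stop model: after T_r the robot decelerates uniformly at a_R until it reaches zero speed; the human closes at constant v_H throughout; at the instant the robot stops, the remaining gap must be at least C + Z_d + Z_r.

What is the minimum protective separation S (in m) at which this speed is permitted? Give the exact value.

S_min = 371/500 m = 0.7420 m

braking lasts T_s = (11/10)/(5/2) = 0.4400 s
robot covers v_R·T_r = 1.1000·0.2000 = 0.2200 m before braking
robot covers 1.1000·0.4400 − ½·2.5000·0.4400² = 0.2420 m while stopping
person approaches 0.0000·(0.2000+0.4400) = 0.0000 m
margins: 0.2500+0.0000+0.0300 = 0.2800 m
S_min ≈ 0.2200+0.2420+0.0000+0.2800  ⇒  S_min = 371/500 m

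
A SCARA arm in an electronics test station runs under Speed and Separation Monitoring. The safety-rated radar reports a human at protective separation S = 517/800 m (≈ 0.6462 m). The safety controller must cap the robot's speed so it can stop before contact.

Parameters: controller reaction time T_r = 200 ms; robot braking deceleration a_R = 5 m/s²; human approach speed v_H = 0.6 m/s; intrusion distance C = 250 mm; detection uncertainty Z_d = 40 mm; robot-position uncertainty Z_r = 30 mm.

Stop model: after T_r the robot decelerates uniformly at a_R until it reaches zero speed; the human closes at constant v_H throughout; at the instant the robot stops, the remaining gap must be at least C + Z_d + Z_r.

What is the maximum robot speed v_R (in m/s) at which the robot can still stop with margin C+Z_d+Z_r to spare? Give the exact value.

at the boundary: (1/10)·v² + (8/25)·v + (-33/160) = 0
  disc = (8/25)² − 4·(1/10)·(-33/160) = 1849/10000 ; √disc = 43/100
  v_R = (−(8/25) + 43/100) / (2·(1/10)) = 11/20 m/s
check:
T_s = v_R/a_R = (11/20)/5 = 0.1100 s
robot covers v_R·T_r = 0.5500·0.2000 = 0.1100 m before braking
robot under decel: 0.5500²/(2·5.0000) = 0.0302 m
person approaches 0.6000·(0.2000+0.1100) = 0.1860 m
margins: 0.2500+0.0400+0.0300 = 0.3200 m
sum ≈ 0.1100+0.0302+0.1860+0.3200 ≈ 0.6462 m = S ✓

v_R_max = 11/20 m/s = 0.5500 m/s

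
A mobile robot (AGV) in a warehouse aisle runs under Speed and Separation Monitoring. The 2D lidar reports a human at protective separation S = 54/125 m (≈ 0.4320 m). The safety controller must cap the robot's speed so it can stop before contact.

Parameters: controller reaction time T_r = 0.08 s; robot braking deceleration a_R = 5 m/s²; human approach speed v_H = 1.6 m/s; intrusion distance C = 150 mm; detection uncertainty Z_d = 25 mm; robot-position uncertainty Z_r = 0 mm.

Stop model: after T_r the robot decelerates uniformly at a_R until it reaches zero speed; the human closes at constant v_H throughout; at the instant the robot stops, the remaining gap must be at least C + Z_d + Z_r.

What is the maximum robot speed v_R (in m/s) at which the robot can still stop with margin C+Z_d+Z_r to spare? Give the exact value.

at the boundary: (1/10)·v² + (2/5)·v + (-129/1000) = 0
  disc = (2/5)² − 4·(1/10)·(-129/1000) = 529/2500 ; √disc = 23/50
  v_R = (−(2/5) + 23/50) / (2·(1/10)) = 3/10 m/s
check:
stop time T_s = (3/10)/5 = 0.0600 s
reaction-phase robot travel = 0.3000·0.0800 = 0.0240 m
braking distance = 0.3000²/(2·5.0000) = 0.0090 m
human closes 1.6000·0.1400 = 0.2240 m
C+Z_d+Z_r = 0.1500+0.0250+0.0000 = 0.1750 m
sum ≈ 0.0240+0.0090+0.2240+0.1750 ≈ 0.4320 m = S ✓

v_R_max = 3/10 m/s = 0.3000 m/s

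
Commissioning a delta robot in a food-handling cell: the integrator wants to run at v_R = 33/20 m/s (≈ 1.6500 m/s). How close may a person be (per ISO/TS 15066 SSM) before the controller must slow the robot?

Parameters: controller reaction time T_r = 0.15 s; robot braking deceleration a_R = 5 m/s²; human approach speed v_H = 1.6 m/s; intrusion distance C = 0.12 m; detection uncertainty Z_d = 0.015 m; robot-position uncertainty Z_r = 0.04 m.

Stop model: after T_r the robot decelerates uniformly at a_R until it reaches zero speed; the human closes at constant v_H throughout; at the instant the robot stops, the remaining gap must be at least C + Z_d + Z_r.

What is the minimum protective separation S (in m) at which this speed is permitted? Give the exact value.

S_min = 5851/4000 m = 1.4627 m

braking lasts T_s = (33/20)/5 = 0.3300 s
robot in T_r: 1.6500·0.1500 = 0.2475 m
robot under decel: 1.6500²/(2·5.0000) = 0.2722 m
human over T_r+T_s: 1.6000·(0.1500+0.3300) = 0.7680 m
margins: 0.1200+0.0150+0.0400 = 0.1750 m
S_min ≈ 0.2475+0.2722+0.7680+0.1750  ⇒  S_min = 5851/4000 m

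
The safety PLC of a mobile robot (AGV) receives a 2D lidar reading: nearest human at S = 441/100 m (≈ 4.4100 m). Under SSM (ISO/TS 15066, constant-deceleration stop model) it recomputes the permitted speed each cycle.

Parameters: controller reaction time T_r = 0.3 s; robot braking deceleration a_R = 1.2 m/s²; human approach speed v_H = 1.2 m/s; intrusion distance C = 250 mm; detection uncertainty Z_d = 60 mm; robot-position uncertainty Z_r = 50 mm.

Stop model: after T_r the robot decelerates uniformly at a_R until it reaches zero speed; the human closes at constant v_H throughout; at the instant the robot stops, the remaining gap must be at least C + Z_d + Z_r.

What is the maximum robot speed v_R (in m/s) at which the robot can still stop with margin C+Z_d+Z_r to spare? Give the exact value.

v_R_max = 9/5 m/s = 1.8000 m/s

quadratic (5/12)·v² + (13/10)·v + (-369/100) = 0
  disc = (13/10)² − 4·(5/12)·(-369/100) = 196/25 ; √disc = 14/5
  v_R = (−(13/10) + 14/5) / (2·(5/12)) = 9/5 m/s
check:
stop time T_s = (9/5)/(6/5) = 1.5000 s
robot covers v_R·T_r = 1.8000·0.3000 = 0.5400 m before braking
robot covers 1.8000·1.5000 − ½·1.2000·1.5000² = 1.3500 m while stopping
human closes 1.2000·1.8000 = 2.1600 m
margins: 0.2500+0.0600+0.0500 = 0.3600 m
sum ≈ 0.5400+1.3500+2.1600+0.3600 ≈ 4.4100 m = S ✓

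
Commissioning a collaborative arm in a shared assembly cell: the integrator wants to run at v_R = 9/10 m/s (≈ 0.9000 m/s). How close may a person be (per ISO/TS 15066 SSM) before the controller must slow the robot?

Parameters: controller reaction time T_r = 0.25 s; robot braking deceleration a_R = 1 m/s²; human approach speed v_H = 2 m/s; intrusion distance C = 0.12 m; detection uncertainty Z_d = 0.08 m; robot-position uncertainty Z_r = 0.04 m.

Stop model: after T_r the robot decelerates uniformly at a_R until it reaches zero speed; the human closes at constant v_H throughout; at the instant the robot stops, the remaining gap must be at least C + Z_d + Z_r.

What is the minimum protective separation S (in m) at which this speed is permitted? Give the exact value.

stop time T_s = (9/10)/1 = 0.9000 s
reaction-phase robot travel = 0.9000·0.2500 = 0.2250 m
braking distance = 0.9000²/(2·1.0000) = 0.4050 m
person approaches 2.0000·(0.2500+0.9000) = 2.3000 m
margins: 0.1200+0.0800+0.0400 = 0.2400 m
S_min ≈ 0.2250+0.4050+2.3000+0.2400  ⇒  S_min = 317/100 m

S_min = 317/100 m = 3.1700 m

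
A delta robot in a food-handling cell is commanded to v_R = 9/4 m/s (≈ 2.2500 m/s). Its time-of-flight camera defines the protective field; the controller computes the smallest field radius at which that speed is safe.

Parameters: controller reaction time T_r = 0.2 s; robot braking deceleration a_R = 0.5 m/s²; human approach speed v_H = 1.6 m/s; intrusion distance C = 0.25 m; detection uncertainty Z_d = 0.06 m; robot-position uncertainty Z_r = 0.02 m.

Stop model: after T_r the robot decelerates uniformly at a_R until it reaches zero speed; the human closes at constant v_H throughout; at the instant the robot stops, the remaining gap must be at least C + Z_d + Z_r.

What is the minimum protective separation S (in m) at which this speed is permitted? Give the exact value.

braking lasts T_s = (9/4)/(1/2) = 4.5000 s
robot in T_r: 2.2500·0.2000 = 0.4500 m
braking distance = 2.2500²/(2·0.5000) = 5.0625 m
human over T_r+T_s: 1.6000·(0.2000+4.5000) = 7.5200 m
margins: 0.2500+0.0600+0.0200 = 0.3300 m
S_min ≈ 0.4500+5.0625+7.5200+0.3300  ⇒  S_min = 1069/80 m

S_min = 1069/80 m = 13.3625 m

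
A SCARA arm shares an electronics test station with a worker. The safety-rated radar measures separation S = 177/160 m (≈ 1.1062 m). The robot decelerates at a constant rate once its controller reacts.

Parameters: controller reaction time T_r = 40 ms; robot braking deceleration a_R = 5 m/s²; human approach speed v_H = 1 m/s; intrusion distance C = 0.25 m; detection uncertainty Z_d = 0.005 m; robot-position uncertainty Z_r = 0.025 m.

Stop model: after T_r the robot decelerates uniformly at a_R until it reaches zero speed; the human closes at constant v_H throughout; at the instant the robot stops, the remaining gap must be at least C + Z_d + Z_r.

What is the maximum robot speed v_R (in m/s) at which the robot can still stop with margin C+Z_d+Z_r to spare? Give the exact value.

collect terms ⇒ (1/10)·v_R² + (6/25)·v_R + (-629/800) = 0
  disc = (6/25)² − 4·(1/10)·(-629/800) = 3721/10000 ; √disc = 61/100
  v_R = (−(6/25) + 61/100) / (2·(1/10)) = 37/20 m/s
check:
stop time T_s = (37/20)/5 = 0.3700 s
robot covers v_R·T_r = 1.8500·0.0400 = 0.0740 m before braking
braking distance = 1.8500²/(2·5.0000) = 0.3422 m
person approaches 1.0000·(0.0400+0.3700) = 0.4100 m
margins: 0.2500+0.0050+0.0250 = 0.2800 m
sum ≈ 0.0740+0.3422+0.4100+0.2800 ≈ 1.1062 m = S ✓

v_R_max = 37/20 m/s = 1.8500 m/s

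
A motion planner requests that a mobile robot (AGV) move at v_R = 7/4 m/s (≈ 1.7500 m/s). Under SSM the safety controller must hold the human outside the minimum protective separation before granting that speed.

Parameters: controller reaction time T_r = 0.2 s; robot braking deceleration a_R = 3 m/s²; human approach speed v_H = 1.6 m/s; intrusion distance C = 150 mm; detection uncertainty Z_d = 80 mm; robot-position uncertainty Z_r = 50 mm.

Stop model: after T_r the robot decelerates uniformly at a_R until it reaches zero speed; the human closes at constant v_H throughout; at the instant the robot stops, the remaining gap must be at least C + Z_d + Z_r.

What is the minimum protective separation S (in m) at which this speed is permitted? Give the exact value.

T_s = v_R/a_R = (7/4)/3 = 0.5833 s
robot in T_r: 1.7500·0.2000 = 0.3500 m
robot covers 1.7500·0.5833 − ½·3.0000·0.5833² = 0.5104 m while stopping
human closes 1.6000·0.7833 = 1.2533 m
margins: 0.1500+0.0800+0.0500 = 0.2800 m
S_min ≈ 0.3500+0.5104+1.2533+0.2800  ⇒  S_min = 383/160 m

S_min = 383/160 m = 2.3937 m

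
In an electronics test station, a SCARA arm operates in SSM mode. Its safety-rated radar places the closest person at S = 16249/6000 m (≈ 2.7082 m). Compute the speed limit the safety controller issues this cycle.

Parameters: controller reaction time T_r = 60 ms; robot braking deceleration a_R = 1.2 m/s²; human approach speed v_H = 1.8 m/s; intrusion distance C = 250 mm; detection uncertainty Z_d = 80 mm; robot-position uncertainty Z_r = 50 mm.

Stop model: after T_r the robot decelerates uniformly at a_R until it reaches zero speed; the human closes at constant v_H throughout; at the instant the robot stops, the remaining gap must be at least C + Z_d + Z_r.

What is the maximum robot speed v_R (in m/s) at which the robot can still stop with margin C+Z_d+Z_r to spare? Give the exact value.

quadratic (5/12)·v² + (39/25)·v + (-13321/6000) = 0
  disc = (39/25)² − 4·(5/12)·(-13321/6000) = 552049/90000 ; √disc = 743/300
  v_R = (−(39/25) + 743/300) / (2·(5/12)) = 11/10 m/s
check:
stop time T_s = (11/10)/(6/5) = 0.9167 s
robot in T_r: 1.1000·0.0600 = 0.0660 m
robot covers 1.1000·0.9167 − ½·1.2000·0.9167² = 0.5042 m while stopping
person approaches 1.8000·(0.0600+0.9167) = 1.7580 m
residual clearance needed = 0.2500+0.0800+0.0500 = 0.3800 m
sum ≈ 0.0660+0.5042+1.7580+0.3800 ≈ 2.7082 m = S ✓

v_R_max = 11/10 m/s = 1.1000 m/s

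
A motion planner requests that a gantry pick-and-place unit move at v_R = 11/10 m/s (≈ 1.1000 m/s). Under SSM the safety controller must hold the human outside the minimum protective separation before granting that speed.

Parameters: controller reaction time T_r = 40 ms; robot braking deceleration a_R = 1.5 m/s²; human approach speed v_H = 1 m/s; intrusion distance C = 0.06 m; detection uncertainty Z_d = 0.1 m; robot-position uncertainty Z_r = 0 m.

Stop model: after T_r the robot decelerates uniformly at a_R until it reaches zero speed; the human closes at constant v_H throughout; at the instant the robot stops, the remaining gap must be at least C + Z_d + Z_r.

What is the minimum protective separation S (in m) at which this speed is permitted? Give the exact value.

T_s = v_R/a_R = (11/10)/(3/2) = 0.7333 s
robot covers v_R·T_r = 1.1000·0.0400 = 0.0440 m before braking
robot under decel: 1.1000²/(2·1.5000) = 0.4033 m
human over T_r+T_s: 1.0000·(0.0400+0.7333) = 0.7733 m
C+Z_d+Z_r = 0.0600+0.1000+0.0000 = 0.1600 m
S_min ≈ 0.0440+0.4033+0.7733+0.1600  ⇒  S_min = 2071/1500 m

S_min = 2071/1500 m = 1.3807 m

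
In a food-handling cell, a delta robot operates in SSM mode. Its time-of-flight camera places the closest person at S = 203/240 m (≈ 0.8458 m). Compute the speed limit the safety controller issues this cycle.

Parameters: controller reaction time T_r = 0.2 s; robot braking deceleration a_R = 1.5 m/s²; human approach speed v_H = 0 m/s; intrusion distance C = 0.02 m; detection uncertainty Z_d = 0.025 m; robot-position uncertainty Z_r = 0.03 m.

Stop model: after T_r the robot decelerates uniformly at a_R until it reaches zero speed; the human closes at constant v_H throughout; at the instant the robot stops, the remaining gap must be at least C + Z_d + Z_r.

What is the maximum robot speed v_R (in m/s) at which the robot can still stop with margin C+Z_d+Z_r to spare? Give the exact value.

v_R_max = 5/4 m/s = 1.2500 m/s

at the boundary: (1/3)·v² + (1/5)·v + (-37/48) = 0
  disc = (1/5)² − 4·(1/3)·(-37/48) = 961/900 ; √disc = 31/30
  v_R = (−(1/5) + 31/30) / (2·(1/3)) = 5/4 m/s
check:
braking lasts T_s = (5/4)/(3/2) = 0.8333 s
robot covers v_R·T_r = 1.2500·0.2000 = 0.2500 m before braking
braking distance = 1.2500²/(2·1.5000) = 0.5208 m
human over T_r+T_s: 0.0000·(0.2000+0.8333) = 0.0000 m
residual clearance needed = 0.0200+0.0250+0.0300 = 0.0750 m
sum ≈ 0.2500+0.5208+0.0000+0.0750 ≈ 0.8458 m = S ✓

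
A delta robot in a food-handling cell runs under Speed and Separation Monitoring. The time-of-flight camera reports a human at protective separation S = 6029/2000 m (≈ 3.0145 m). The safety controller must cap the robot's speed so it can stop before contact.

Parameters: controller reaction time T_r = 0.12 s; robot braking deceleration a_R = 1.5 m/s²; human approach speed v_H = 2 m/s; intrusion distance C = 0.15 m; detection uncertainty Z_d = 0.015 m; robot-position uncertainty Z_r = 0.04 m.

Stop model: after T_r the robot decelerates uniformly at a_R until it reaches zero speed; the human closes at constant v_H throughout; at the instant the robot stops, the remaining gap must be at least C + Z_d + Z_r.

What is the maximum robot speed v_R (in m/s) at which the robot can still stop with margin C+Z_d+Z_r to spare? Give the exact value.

v_R_max = 27/20 m/s = 1.3500 m/s

quadratic (1/3)·v² + (109/75)·v + (-5139/2000) = 0
  disc = (109/75)² − 4·(1/3)·(-5139/2000) = 124609/22500 ; √disc = 353/150
  v_R = (−(109/75) + 353/150) / (2·(1/3)) = 27/20 m/s
check:
T_s = v_R/a_R = (27/20)/(3/2) = 0.9000 s
reaction-phase robot travel = 1.3500·0.1200 = 0.1620 m
robot covers 1.3500·0.9000 − ½·1.5000·0.9000² = 0.6075 m while stopping
person approaches 2.0000·(0.1200+0.9000) = 2.0400 m
margins: 0.1500+0.0150+0.0400 = 0.2050 m
sum ≈ 0.1620+0.6075+2.0400+0.2050 ≈ 3.0145 m = S ✓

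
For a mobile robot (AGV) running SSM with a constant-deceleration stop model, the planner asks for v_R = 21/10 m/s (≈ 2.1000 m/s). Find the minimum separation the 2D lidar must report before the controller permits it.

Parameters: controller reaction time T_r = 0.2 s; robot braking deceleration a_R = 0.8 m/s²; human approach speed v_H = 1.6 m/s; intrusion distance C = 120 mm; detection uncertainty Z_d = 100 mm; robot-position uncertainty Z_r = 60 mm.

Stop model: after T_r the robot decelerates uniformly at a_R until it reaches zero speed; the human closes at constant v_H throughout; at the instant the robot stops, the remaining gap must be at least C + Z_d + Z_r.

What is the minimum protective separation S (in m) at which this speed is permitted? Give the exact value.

S_min = 6381/800 m = 7.9763 m

braking lasts T_s = (21/10)/(4/5) = 2.6250 s
robot in T_r: 2.1000·0.2000 = 0.4200 m
braking distance = 2.1000²/(2·0.8000) = 2.7563 m
person approaches 1.6000·(0.2000+2.6250) = 4.5200 m
margins: 0.1200+0.1000+0.0600 = 0.2800 m
S_min ≈ 0.4200+2.7563+4.5200+0.2800  ⇒  S_min = 6381/800 m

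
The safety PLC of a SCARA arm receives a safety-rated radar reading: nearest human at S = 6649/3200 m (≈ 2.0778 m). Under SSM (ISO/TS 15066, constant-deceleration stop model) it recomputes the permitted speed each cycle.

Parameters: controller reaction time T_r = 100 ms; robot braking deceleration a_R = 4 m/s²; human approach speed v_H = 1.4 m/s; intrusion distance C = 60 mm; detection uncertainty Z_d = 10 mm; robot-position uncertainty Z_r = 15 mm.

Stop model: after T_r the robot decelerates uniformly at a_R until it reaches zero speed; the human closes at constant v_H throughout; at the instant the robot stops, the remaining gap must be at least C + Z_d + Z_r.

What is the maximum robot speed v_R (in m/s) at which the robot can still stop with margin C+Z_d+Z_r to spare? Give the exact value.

v_R_max = 49/20 m/s = 2.4500 m/s

at the boundary: (1/8)·v² + (9/20)·v + (-5929/3200) = 0
  disc = (9/20)² − 4·(1/8)·(-5929/3200) = 289/256 ; √disc = 17/16
  v_R = (−(9/20) + 17/16) / (2·(1/8)) = 49/20 m/s
check:
braking lasts T_s = (49/20)/4 = 0.6125 s
robot covers v_R·T_r = 2.4500·0.1000 = 0.2450 m before braking
robot under decel: 2.4500²/(2·4.0000) = 0.7503 m
person approaches 1.4000·(0.1000+0.6125) = 0.9975 m
C+Z_d+Z_r = 0.0600+0.0100+0.0150 = 0.0850 m
sum ≈ 0.2450+0.7503+0.9975+0.0850 ≈ 2.0778 m = S ✓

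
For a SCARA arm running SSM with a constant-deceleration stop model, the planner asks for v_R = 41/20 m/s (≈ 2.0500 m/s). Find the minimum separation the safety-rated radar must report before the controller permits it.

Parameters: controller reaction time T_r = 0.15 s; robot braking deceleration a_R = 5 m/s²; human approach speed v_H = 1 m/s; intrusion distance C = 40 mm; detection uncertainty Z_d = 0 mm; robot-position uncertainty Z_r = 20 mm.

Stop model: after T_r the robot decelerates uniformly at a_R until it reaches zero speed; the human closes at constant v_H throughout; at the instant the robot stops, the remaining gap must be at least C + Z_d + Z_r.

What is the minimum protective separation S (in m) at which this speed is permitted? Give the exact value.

S_min = 5391/4000 m = 1.3478 m

braking lasts T_s = (41/20)/5 = 0.4100 s
robot in T_r: 2.0500·0.1500 = 0.3075 m
robot covers 2.0500·0.4100 − ½·5.0000·0.4100² = 0.4203 m while stopping
person approaches 1.0000·(0.1500+0.4100) = 0.5600 m
margins: 0.0400+0.0000+0.0200 = 0.0600 m
S_min ≈ 0.3075+0.4203+0.5600+0.0600  ⇒  S_min = 5391/4000 m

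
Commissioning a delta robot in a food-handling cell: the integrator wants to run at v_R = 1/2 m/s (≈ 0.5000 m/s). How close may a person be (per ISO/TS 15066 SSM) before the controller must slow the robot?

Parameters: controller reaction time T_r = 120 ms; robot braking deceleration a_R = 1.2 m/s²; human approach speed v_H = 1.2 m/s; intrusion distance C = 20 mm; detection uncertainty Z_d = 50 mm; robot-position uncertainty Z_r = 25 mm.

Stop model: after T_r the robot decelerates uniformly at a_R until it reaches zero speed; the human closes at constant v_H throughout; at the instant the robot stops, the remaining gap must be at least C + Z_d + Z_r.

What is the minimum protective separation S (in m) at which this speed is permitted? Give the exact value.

braking lasts T_s = (1/2)/(6/5) = 0.4167 s
reaction-phase robot travel = 0.5000·0.1200 = 0.0600 m
braking distance = 0.5000²/(2·1.2000) = 0.1042 m
person approaches 1.2000·(0.1200+0.4167) = 0.6440 m
C+Z_d+Z_r = 0.0200+0.0500+0.0250 = 0.0950 m
S_min ≈ 0.0600+0.1042+0.6440+0.0950  ⇒  S_min = 5419/6000 m

S_min = 5419/6000 m = 0.9032 m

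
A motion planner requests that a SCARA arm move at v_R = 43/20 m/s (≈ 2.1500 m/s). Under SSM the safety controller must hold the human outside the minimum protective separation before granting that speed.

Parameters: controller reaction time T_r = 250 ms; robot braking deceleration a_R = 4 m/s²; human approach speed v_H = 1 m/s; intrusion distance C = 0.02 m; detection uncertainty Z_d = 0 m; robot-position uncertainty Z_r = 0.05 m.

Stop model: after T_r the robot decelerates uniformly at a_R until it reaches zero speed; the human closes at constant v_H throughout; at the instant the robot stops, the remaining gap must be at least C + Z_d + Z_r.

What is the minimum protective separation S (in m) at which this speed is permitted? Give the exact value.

S_min = 6313/3200 m = 1.9728 m

braking lasts T_s = (43/20)/4 = 0.5375 s
reaction-phase robot travel = 2.1500·0.2500 = 0.5375 m
braking distance = 2.1500²/(2·4.0000) = 0.5778 m
person approaches 1.0000·(0.2500+0.5375) = 0.7875 m
residual clearance needed = 0.0200+0.0000+0.0500 = 0.0700 m
S_min ≈ 0.5375+0.5778+0.7875+0.0700  ⇒  S_min = 6313/3200 m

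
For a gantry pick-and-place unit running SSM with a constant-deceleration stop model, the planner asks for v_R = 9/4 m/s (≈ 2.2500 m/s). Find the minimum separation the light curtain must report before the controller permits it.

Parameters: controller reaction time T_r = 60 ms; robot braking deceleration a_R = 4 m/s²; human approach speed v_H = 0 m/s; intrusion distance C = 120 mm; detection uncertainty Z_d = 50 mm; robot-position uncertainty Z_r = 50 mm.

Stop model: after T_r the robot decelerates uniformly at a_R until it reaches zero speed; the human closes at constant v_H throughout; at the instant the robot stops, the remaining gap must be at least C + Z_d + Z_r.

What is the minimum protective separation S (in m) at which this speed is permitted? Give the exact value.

S_min = 3161/3200 m = 0.9878 m

stop time T_s = (9/4)/4 = 0.5625 s
reaction-phase robot travel = 2.2500·0.0600 = 0.1350 m
braking distance = 2.2500²/(2·4.0000) = 0.6328 m
human over T_r+T_s: 0.0000·(0.0600+0.5625) = 0.0000 m
margins: 0.1200+0.0500+0.0500 = 0.2200 m
S_min ≈ 0.1350+0.6328+0.0000+0.2200  ⇒  S_min = 3161/3200 m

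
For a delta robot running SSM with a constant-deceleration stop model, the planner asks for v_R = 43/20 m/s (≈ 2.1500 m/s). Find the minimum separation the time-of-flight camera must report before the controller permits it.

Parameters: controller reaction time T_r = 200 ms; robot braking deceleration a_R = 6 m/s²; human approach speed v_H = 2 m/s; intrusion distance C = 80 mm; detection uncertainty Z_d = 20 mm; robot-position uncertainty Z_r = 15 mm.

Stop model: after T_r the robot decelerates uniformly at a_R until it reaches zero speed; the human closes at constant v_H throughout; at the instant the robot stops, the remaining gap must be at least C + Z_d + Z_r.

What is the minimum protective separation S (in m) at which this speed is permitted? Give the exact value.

S_min = 131/64 m = 2.0469 m

T_s = v_R/a_R = (43/20)/6 = 0.3583 s
robot covers v_R·T_r = 2.1500·0.2000 = 0.4300 m before braking
robot under decel: 2.1500²/(2·6.0000) = 0.3852 m
human closes 2.0000·0.5583 = 1.1167 m
C+Z_d+Z_r = 0.0800+0.0200+0.0150 = 0.1150 m
S_min ≈ 0.4300+0.3852+1.1167+0.1150  ⇒  S_min = 131/64 m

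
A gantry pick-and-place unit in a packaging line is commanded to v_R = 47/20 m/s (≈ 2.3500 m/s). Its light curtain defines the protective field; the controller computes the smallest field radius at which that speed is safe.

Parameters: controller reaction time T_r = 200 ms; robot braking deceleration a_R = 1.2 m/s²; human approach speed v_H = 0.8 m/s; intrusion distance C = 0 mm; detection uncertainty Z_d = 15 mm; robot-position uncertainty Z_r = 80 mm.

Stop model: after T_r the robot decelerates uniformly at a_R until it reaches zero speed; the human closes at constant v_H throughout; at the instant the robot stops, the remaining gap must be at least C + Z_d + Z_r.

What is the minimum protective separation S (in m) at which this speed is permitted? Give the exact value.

braking lasts T_s = (47/20)/(6/5) = 1.9583 s
reaction-phase robot travel = 2.3500·0.2000 = 0.4700 m
braking distance = 2.3500²/(2·1.2000) = 2.3010 m
human closes 0.8000·2.1583 = 1.7267 m
residual clearance needed = 0.0000+0.0150+0.0800 = 0.0950 m
S_min ≈ 0.4700+2.3010+1.7267+0.0950  ⇒  S_min = 4409/960 m

S_min = 4409/960 m = 4.5927 m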